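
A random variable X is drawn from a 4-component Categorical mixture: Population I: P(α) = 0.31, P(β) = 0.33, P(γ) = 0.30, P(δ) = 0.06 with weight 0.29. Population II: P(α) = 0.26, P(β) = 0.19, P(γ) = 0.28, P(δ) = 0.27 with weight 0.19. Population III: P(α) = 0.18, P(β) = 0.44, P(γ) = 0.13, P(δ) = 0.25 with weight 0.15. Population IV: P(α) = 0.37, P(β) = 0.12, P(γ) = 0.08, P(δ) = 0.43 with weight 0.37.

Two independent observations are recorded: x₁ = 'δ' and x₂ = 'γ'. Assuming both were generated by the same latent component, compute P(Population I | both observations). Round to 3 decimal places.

0.140

By Bayes' theorem, P(k | x) = w_k f_k(x) / Σ_j w_j f_j(x).
Since both observations come from the same component, the likelihood for component k is f_k(x₁)·f_k(x₂).
  p_I = [P(δ | comp) = 0.06] × [0.3] = 0.018
  p_II = [P(δ | comp) = 0.27] × [0.28] = 0.0756
  p_III = [P(δ | comp) = 0.25] × [0.13] = 0.0325
  p_IV = [P(δ | comp) = 0.43] × [0.08] = 0.0344
Prior × likelihood for each component:
  w_I·p_I = 0.29 × 0.018 = 0.00522
  w_II·p_II = 0.19 × 0.0756 = 0.014364
  w_III·p_III = 0.15 × 0.0325 = 0.004875
  w_IV·p_IV = 0.37 × 0.0344 = 0.012728
Marginal: 0.00522 + 0.014364 + 0.004875 + 0.012728 = 0.037187
So the posterior for Population I is 0.00522 / 0.037187 ≈ 0.140.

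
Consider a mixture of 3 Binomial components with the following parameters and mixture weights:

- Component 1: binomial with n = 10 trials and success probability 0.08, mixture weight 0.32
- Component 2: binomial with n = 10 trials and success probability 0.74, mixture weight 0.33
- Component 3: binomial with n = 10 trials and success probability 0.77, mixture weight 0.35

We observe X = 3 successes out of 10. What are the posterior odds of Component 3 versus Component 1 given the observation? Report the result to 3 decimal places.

Only the two components matter; the odds are (P(Z=i) f_i(x)) / (P(Z=j) f_j(x)).
Evaluate each component's likelihood at the observed value:
  p_1 = C(10,3)·0.08^3·0.92^7 = 120·0.000512·0.557847 = 0.0342741
  p_2 = C(10,3)·0.74^3·0.26^7 = 120·0.405224·8.03181e-05 = 0.00390562
  p_3 = C(10,3)·0.77^3·0.23^7 = 120·0.456533·3.40483e-05 = 0.0018653
0.000652854 / 0.0109677 ≈ 0.060

0.060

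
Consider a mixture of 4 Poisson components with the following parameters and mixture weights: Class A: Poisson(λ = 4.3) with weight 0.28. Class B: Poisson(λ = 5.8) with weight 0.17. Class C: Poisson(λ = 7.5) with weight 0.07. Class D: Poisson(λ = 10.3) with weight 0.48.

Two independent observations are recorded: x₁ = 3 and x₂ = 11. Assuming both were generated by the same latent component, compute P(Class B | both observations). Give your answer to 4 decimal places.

The responsibility of component k is π_k f_k(x) divided by Σ_j π_j f_j(x).
Since both observations come from the same component, the likelihood for component k is f_k(x₁)·f_k(x₂).
  f_A = [0.179799] × [0.00315886] = 0.000567961
  f_B = [0.098452] × [0.0189515] = 0.00186582
  f_C = [0.0388887] × [0.0585207] = 0.0022758
  f_D = [0.0061253] × [0.116633] = 0.000714411
Weight by the priors:
  π_A·f_A = 0.28 × 0.000567961 = 0.000159029
  π_B·f_B = 0.17 × 0.00186582 = 0.000317189
  π_C·f_C = 0.07 × 0.0022758 = 0.000159306
  π_D·f_D = 0.48 × 0.000714411 = 0.000342917
Normaliser: 0.000159029 + 0.000317189 + 0.000159306 + 0.000342917 = 0.000978441
P(Class B | x) ≈ 0.3242

0.3242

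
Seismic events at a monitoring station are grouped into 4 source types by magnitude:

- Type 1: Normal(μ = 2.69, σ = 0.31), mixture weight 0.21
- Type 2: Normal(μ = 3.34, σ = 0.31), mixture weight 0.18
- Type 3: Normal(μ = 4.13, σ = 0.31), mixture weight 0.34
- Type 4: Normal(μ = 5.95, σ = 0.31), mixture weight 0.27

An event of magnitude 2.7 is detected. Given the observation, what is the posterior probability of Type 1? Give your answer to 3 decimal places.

0.908

P(component k | x) = w_k·f_k(x) / marginal(x), where marginal(x) = Σ_j w_j·f_j(x).
Normal densities:
  p_1 = (1/(0.31·√(2π)))·exp(−(2.7−2.69)²/(2·0.31²)) = 1.286911·exp(-0.00052) = 1.28624
  p_2 = (1/(0.31·√(2π)))·exp(−(2.7−3.34)²/(2·0.31²)) = 1.286911·exp(-2.13111) = 0.152763
  p_3 = (1/(0.31·√(2π)))·exp(−(2.7−4.13)²/(2·0.31²)) = 1.286911·exp(-10.63944) = 3.08247e-05
  p_4 = (1/(0.31·√(2π)))·exp(−(2.7−5.95)²/(2·0.31²)) = 1.286911·exp(-54.95578) = 1.74807e-24
Prior × likelihood for each component:
  w_1·p_1 = 0.21 × 1.28624 = 0.270111
  w_2·p_2 = 0.18 × 0.152763 = 0.0274973
  w_3·p_3 = 0.34 × 3.08247e-05 = 1.04804e-05
  w_4·p_4 = 0.27 × 1.74807e-24 = 4.71978e-25
Normaliser: 0.270111 + 0.0274973 + 1.04804e-05 + 4.71978e-25 = 0.297618
P(Type 1 | 2.7) ≈ 0.908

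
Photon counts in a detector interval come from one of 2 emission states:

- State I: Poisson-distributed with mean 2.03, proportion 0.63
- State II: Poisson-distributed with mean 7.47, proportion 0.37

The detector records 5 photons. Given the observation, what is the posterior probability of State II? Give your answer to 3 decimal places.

P(component k | x) = w_k·f_k(x) / marginal(x), where marginal(x) = Σ_j w_j·f_j(x).
Poisson probabilities:
  f_I = 0.0377295
  f_II = 0.110469
Weight by the priors:
  w_I·f_I = 0.63 × 0.0377295 = 0.0237696
  w_II·f_II = 0.37 × 0.110469 = 0.0408737
Marginal: 0.0237696 + 0.0408737 = 0.0646433
P(State II | 5 photons) = 0.0408737 / 0.0646433 ≈ 0.632

0.632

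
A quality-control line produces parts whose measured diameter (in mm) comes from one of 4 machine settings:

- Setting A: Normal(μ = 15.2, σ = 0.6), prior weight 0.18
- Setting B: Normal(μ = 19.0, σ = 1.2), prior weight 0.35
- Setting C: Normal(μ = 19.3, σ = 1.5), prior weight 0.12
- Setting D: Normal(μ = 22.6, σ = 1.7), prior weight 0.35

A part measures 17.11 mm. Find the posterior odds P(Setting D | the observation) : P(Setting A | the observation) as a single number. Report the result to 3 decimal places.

Posterior odds = (π_i f_i(x)) / (π_j f_j(x)); the normalising sum cancels.
Component likelihoods at x = 17.11 mm:
  L_A = 0.00419057
  L_B = 0.0961763
  L_C = 0.091611
  L_D = 0.00127588
Odds = (0.35/0.18) × (0.00127588/0.00419057) = 1.94444 × 0.304465 ≈ 0.592

0.592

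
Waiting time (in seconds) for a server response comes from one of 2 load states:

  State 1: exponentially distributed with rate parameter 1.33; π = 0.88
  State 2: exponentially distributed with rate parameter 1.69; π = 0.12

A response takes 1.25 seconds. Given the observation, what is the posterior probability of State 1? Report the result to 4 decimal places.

0.9005

Posterior ∝ prior × likelihood, so P(k | x) ∝ π_k f_k(x); normalise over all components.
Component likelihoods at x = 1.25 seconds:
  p_1 = 1.33·e^(−1.33·1.25) = 1.33·e^(−1.6625) = 0.252253
  p_2 = 1.69·e^(−1.69·1.25) = 1.69·e^(−2.1125) = 0.204381
Weight by the priors:
  π_1·p_1 = 0.88 × 0.252253 = 0.221983
  π_2·p_2 = 0.12 × 0.204381 = 0.0245257
Normaliser: 0.221983 + 0.0245257 = 0.246509
P(State 1 | 1.25 seconds) ≈ 0.9005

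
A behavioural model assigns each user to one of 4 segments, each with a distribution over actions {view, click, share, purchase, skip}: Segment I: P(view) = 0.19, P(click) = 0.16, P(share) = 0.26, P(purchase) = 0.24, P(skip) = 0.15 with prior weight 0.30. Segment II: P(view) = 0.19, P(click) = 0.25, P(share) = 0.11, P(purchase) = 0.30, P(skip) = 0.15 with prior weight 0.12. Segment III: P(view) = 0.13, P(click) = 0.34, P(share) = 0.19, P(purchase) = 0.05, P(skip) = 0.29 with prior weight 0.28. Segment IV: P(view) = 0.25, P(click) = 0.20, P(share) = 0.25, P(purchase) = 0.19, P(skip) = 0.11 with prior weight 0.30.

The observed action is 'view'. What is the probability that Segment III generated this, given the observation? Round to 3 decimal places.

P(component k | x) = π_k·f_k(x) / marginal(x), where marginal(x) = Σ_j π_j·f_j(x).
Categorical probabilities:
  p_I = 0.19
  p_II = 0.19
  p_III = 0.13
  p_IV = 0.25
Multiply by the mixture weights:
  π_I·p_I = 0.30 × 0.19 = 0.057
  π_II·p_II = 0.12 × 0.19 = 0.0228
  π_III·p_III = 0.28 × 0.13 = 0.0364
  π_IV·p_IV = 0.30 × 0.25 = 0.075
Sum: 0.057 + 0.0228 + 0.0364 + 0.075 = 0.1912
So the posterior for Segment III is 0.0364 / 0.1912 ≈ 0.190.

0.190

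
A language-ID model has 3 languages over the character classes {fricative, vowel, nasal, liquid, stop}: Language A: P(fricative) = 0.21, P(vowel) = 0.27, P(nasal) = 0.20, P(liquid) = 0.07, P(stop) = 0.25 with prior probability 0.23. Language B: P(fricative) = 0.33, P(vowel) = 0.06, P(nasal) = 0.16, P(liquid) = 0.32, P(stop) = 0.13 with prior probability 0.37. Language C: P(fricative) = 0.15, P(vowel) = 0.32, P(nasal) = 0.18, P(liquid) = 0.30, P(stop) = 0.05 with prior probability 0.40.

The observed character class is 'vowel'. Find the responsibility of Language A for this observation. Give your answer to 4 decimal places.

Posterior ∝ prior × likelihood, so P(k | x) ∝ P(Z=k) f_k(x); normalise over all components.
Component likelihoods at x = 'vowel':
  p_A = P(vowel | comp) = 0.27
  p_B = P(vowel | comp) = 0.06
  p_C = P(vowel | comp) = 0.32
Multiply by the mixture weights:
  P(Z=A)·p_A = 0.23 × 0.27 = 0.0621
  P(Z=B)·p_B = 0.37 × 0.06 = 0.0222
  P(Z=C)·p_C = 0.40 × 0.32 = 0.128
Evidence: 0.0621 + 0.0222 + 0.128 = 0.2123
P(Language A | x) = 0.0621 / 0.2123 ≈ 0.2925

0.2925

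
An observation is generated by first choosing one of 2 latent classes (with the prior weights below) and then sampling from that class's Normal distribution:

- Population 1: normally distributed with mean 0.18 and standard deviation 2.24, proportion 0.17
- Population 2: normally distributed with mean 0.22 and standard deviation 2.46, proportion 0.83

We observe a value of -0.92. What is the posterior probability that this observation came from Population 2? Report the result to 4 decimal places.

P(component k | x) = π_k·f_k(x) / marginal(x), where marginal(x) = Σ_j π_j·f_j(x).
Component likelihoods at x = -0.92:
  p_1 = (1/(2.24·√(2π)))·exp(−(-0.92−0.18)²/(2·2.24²)) = 0.178099·exp(-0.12058) = 0.157869
  p_2 = (1/(2.46·√(2π)))·exp(−(-0.92−0.22)²/(2·2.46²)) = 0.162172·exp(-0.10738) = 0.145661
Multiply by the mixture weights:
  π_1·p_1 = 0.17 × 0.157869 = 0.0268377
  π_2·p_2 = 0.83 × 0.145661 = 0.120898
Evidence: 0.0268377 + 0.120898 = 0.147736
So the posterior for Population 2 is 0.120898 / 0.147736 ≈ 0.8183.

0.8183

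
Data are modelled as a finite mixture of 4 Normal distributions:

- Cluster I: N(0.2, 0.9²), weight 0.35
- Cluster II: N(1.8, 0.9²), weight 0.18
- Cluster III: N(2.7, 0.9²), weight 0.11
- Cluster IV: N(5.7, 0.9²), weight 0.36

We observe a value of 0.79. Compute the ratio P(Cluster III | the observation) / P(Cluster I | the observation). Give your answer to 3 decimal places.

Only the two components matter; the odds are (w_i f_i(x)) / (w_j f_j(x)).
Component likelihoods at x = 0.79:
  L_I = (1/(0.9·√(2π)))·exp(−(0.79−0.2)²/(2·0.9²)) = 0.443269·exp(-0.21488) = 0.357559
  L_II = (1/(0.9·√(2π)))·exp(−(0.79−1.8)²/(2·0.9²)) = 0.443269·exp(-0.62969) = 0.236154
  L_III = (1/(0.9·√(2π)))·exp(−(0.79−2.7)²/(2·0.9²)) = 0.443269·exp(-2.25191) = 0.0466309
  L_IV = (1/(0.9·√(2π)))·exp(−(0.79−5.7)²/(2·0.9²)) = 0.443269·exp(-14.88154) = 1.5265e-07
0.0051294 / 0.125146 ≈ 0.041

0.041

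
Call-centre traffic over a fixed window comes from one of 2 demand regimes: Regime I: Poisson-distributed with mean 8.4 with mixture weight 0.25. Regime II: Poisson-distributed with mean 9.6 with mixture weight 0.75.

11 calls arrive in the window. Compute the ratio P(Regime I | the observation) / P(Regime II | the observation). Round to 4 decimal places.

0.2548

The posterior odds equal the prior odds times the likelihood ratio: (w_i/w_j)·(f_i(x)/f_j(x)).
Component likelihoods at x = 11 calls:
  L_I = 0.0827642
  L_II = 0.108293
Posterior odds = (w_I·L_I) / (w_II·L_II) = (0.25·0.0827642) / (0.75·0.108293) = 0.0206911 / 0.0812198 ≈ 0.2548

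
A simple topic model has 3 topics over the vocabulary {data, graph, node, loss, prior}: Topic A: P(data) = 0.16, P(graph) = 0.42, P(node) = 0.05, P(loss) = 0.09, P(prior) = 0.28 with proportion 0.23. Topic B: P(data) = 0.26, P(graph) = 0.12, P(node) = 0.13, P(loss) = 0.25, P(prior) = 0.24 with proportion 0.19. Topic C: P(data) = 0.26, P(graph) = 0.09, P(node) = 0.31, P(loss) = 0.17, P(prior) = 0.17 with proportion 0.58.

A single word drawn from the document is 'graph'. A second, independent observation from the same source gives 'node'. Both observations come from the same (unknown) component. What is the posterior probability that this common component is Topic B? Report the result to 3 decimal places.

0.124

The responsibility of component k is P(Z=k) f_k(x) divided by Σ_j P(Z=j) f_j(x).
Since both observations come from the same component, the likelihood for component k is f_k(x₁)·f_k(x₂).
  L_A = [0.42] × [0.05] = 0.021
  L_B = [0.12] × [0.13] = 0.0156
  L_C = [0.09] × [0.31] = 0.0279
Weight by the priors:
  P(Z=A)·L_A = 0.23 × 0.021 = 0.00483
  P(Z=B)·L_B = 0.19 × 0.0156 = 0.002964
  P(Z=C)·L_C = 0.58 × 0.0279 = 0.016182
Sum: 0.00483 + 0.002964 + 0.016182 = 0.023976
P(Topic B | x) = 0.002964 / 0.023976 ≈ 0.124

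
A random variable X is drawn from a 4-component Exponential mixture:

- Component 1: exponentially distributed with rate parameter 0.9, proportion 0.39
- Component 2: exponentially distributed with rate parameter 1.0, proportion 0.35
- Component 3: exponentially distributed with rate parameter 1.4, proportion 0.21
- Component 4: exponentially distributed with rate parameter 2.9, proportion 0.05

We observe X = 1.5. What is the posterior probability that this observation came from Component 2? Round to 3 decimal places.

Posterior ∝ prior × likelihood, so P(k | x) ∝ π_k f_k(x); normalise over all components.
Component likelihoods at x = 1.5:
  f_1 = 0.9·e^(−0.9·1.5) = 0.9·e^(−1.3500) = 0.233316
  f_2 = 1.0·e^(−1.0·1.5) = 1.0·e^(−1.5000) = 0.22313
  f_3 = 1.4·e^(−1.4·1.5) = 1.4·e^(−2.1000) = 0.171439
  f_4 = 2.9·e^(−2.9·1.5) = 2.9·e^(−4.3500) = 0.0374298
Prior × likelihood for each component:
  π_1·f_1 = 0.39 × 0.233316 = 0.0909933
  π_2·f_2 = 0.35 × 0.22313 = 0.0780956
  π_3·f_3 = 0.21 × 0.171439 = 0.0360022
  π_4·f_4 = 0.05 × 0.0374298 = 0.00187149
Marginal: 0.0909933 + 0.0780956 + 0.0360022 + 0.00187149 = 0.206963
P(Component 2 | 1.5) = 0.0780956 / 0.206963 ≈ 0.377

0.377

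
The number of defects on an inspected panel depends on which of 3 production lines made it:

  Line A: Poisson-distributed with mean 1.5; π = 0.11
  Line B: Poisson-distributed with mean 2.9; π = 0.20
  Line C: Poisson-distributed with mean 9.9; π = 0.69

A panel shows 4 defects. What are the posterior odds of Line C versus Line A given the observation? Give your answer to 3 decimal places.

Since P(k|x) ∝ π_k f_k(x), the posterior odds are π_i f_i(x) / (π_j f_j(x)).
Evaluate each component's likelihood at the observed value:
  L_A = 0.0470665
  L_B = 0.162154
  L_C = 0.0200823
Posterior odds = (π_C·L_C) / (π_A·L_A) = (0.69·0.0200823) / (0.11·0.0470665) = 0.0138568 / 0.00517732 ≈ 2.676

2.676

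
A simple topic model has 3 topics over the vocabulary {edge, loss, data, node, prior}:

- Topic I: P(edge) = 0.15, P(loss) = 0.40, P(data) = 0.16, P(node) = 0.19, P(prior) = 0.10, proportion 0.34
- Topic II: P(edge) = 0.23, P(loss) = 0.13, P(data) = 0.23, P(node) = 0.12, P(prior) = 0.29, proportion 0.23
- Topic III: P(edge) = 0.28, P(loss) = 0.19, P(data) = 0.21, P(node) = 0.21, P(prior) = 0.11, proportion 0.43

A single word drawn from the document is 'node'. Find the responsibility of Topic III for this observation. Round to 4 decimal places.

0.4948

The responsibility of component k is P(Z=k) f_k(x) divided by Σ_j P(Z=j) f_j(x).
Component likelihoods at x = 'node':
  L_I = P(node | comp) = 0.19
  L_II = P(node | comp) = 0.12
  L_III = P(node | comp) = 0.21
Multiply by the mixture weights:
  P(Z=I)·L_I = 0.34 × 0.19 = 0.0646
  P(Z=II)·L_II = 0.23 × 0.12 = 0.0276
  P(Z=III)·L_III = 0.43 × 0.21 = 0.0903
Normaliser: 0.0646 + 0.0276 + 0.0903 = 0.1825
P(Topic III | x) = 0.0903 / 0.1825 ≈ 0.4948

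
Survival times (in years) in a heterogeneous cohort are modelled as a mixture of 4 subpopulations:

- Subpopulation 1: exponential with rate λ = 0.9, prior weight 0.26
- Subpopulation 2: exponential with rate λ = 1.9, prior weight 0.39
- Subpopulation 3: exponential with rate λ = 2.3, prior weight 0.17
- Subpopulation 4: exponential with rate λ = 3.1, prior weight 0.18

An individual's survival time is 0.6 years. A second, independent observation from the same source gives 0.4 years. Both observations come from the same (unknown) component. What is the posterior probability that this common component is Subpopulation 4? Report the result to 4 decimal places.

Posterior ∝ prior × likelihood, so P(k | x) ∝ w_k f_k(x); normalise over all components.
Since both observations come from the same component, the likelihood for component k is f_k(x₁)·f_k(x₂).
  p_1 = [0.9·e^(−0.9·0.6) = 0.9·e^(−0.5400) = 0.524473] × [0.627909] = 0.329321
  p_2 = [1.9·e^(−1.9·0.6) = 1.9·e^(−1.1400) = 0.607656] × [0.888566] = 0.539943
  p_3 = [2.3·e^(−2.3·0.6) = 2.3·e^(−1.3800) = 0.578631] × [0.916594] = 0.530369
  p_4 = [3.1·e^(−3.1·0.6) = 3.1·e^(−1.8600) = 0.482585] × [0.897091] = 0.432923
Unnormalised posteriors:
  w_1·p_1 = 0.26 × 0.329321 = 0.0856236
  w_2·p_2 = 0.39 × 0.539943 = 0.210578
  w_3·p_3 = 0.17 × 0.530369 = 0.0901628
  w_4·p_4 = 0.18 × 0.432923 = 0.0779261
Denominator: 0.0856236 + 0.210578 + 0.0901628 + 0.0779261 = 0.46429
P(Subpopulation 4 | data) ≈ 0.1678

0.1678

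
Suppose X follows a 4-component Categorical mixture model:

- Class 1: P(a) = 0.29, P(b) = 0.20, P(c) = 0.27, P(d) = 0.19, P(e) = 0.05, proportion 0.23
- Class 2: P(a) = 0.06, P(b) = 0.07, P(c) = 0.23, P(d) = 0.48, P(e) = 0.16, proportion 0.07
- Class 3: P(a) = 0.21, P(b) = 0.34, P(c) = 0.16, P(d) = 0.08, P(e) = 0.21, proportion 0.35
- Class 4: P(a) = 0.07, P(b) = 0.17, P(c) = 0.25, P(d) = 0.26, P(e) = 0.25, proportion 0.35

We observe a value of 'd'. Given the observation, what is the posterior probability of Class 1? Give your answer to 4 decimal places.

0.2226

P(component k | x) = w_k·f_k(x) / marginal(x), where marginal(x) = Σ_j w_j·f_j(x).
Evaluate each component's likelihood at the observed value:
  L_1 = 0.19
  L_2 = 0.48
  L_3 = 0.08
  L_4 = 0.26
Prior × likelihood for each component:
  w_1·L_1 = 0.23 × 0.19 = 0.0437
  w_2·L_2 = 0.07 × 0.48 = 0.0336
  w_3·L_3 = 0.35 × 0.08 = 0.028
  w_4·L_4 = 0.35 × 0.26 = 0.091
Sum: 0.0437 + 0.0336 + 0.028 + 0.091 = 0.1963
P(Class 1 | 'd') = 0.0437 / 0.1963 ≈ 0.2226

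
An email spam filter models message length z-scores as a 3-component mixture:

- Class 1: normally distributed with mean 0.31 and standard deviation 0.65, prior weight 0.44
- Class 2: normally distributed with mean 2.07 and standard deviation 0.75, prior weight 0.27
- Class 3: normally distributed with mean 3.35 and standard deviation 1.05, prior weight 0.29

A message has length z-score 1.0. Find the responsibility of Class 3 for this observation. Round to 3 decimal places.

P(component k | x) = π_k·f_k(x) / marginal(x), where marginal(x) = Σ_j π_j·f_j(x).
Normal densities:
  p_1 = (1/(0.65·√(2π)))·exp(−(1.0−0.31)²/(2·0.65²)) = 0.613757·exp(-0.56343) = 0.349383
  p_2 = (1/(0.75·√(2π)))·exp(−(1.0−2.07)²/(2·0.75²)) = 0.531923·exp(-1.01769) = 0.192253
  p_3 = (1/(1.05·√(2π)))·exp(−(1.0−3.35)²/(2·1.05²)) = 0.379945·exp(-2.50454) = 0.0310467
Weight by the priors:
  π_1·p_1 = 0.44 × 0.349383 = 0.153728
  π_2·p_2 = 0.27 × 0.192253 = 0.0519082
  π_3·p_3 = 0.29 × 0.0310467 = 0.00900353
Marginal: 0.153728 + 0.0519082 + 0.00900353 = 0.21464
P(Class 3 | data) ≈ 0.042

0.042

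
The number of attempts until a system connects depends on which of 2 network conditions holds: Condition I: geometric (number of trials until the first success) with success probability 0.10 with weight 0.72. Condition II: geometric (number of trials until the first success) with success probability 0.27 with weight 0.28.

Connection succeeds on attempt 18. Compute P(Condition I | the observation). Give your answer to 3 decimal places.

Apply Bayes' rule: the posterior for each component is proportional to its prior times its likelihood at x.
Evaluate each component's likelihood at the observed value:
  p_I = 0.10·(1−0.10)^17 = 0.10·0.166772 = 0.0166772
  p_II = 0.27·(1−0.27)^17 = 0.27·0.00474776 = 0.00128189
Unnormalised posteriors:
  π_I·p_I = 0.72 × 0.0166772 = 0.0120076
  π_II·p_II = 0.28 × 0.00128189 = 0.000358931
Denominator: 0.0120076 + 0.000358931 = 0.0123665
P(Condition I | 18) = 0.0120076 / 0.0123665 ≈ 0.971

0.971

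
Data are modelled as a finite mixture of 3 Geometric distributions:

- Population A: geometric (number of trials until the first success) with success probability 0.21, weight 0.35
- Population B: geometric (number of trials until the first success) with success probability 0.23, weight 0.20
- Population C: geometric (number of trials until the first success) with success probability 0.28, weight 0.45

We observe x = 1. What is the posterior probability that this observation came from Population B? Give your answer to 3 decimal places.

Apply Bayes' rule: the posterior for each component is proportional to its prior times its likelihood at x.
Component likelihoods at x = 1:
  p_A = 0.21·(1−0.21)^0 = 0.21·1 = 0.21
  p_B = 0.23·(1−0.23)^0 = 0.23·1 = 0.23
  p_C = 0.28·(1−0.28)^0 = 0.28·1 = 0.28
Prior × likelihood for each component:
  π_A·p_A = 0.35 × 0.21 = 0.0735
  π_B·p_B = 0.20 × 0.23 = 0.046
  π_C·p_C = 0.45 × 0.28 = 0.126
Denominator: 0.0735 + 0.046 + 0.126 = 0.2455
Responsibility of Population B: 0.046 / 0.2455 ≈ 0.187

0.187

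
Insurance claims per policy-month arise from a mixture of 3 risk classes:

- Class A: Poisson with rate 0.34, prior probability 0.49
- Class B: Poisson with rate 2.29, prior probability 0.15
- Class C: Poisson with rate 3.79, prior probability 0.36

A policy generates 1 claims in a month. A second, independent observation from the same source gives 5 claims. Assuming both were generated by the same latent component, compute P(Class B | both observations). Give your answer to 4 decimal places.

P(component k | x) = P(Z=k)·f_k(x) / marginal(x), where marginal(x) = Σ_j P(Z=j)·f_j(x).
Since both observations come from the same component, the likelihood for component k is f_k(x₁)·f_k(x₂).
  L_A = [e^(−0.34)·0.34^1/1! = 0.242002] × [2.69497e-05] = 6.52187e-06
  L_B = [e^(−2.29)·2.29^1/1! = 0.2319] × [0.0531449] = 0.0123243
  L_C = [e^(−3.79)·3.79^1/1! = 0.0856373] × [0.147244] = 0.0126096
Prior × likelihood for each component:
  P(Z=A)·L_A = 0.49 × 6.52187e-06 = 3.19572e-06
  P(Z=B)·L_B = 0.15 × 0.0123243 = 0.00184865
  P(Z=C)·L_C = 0.36 × 0.0126096 = 0.00453946
Denominator: 3.19572e-06 + 0.00184865 + 0.00453946 = 0.00639131
P(Class B | x₁,x₂) ≈ 0.2892

0.2892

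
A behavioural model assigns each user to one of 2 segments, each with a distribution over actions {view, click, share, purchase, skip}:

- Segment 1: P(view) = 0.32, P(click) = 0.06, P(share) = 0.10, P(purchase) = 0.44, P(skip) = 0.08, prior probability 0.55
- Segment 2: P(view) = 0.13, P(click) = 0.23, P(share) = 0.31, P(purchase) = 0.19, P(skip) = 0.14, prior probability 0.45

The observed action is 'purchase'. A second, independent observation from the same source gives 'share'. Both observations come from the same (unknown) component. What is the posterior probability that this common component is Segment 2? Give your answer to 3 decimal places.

0.523

Apply Bayes' rule: the posterior for each component is proportional to its prior times its likelihood at x.
Since both observations come from the same component, the likelihood for component k is f_k(x₁)·f_k(x₂).
  f_1 = [P(purchase | comp) = 0.44] × [0.1] = 0.044
  f_2 = [P(purchase | comp) = 0.19] × [0.31] = 0.0589
Multiply by the mixture weights:
  P(Z=1)·f_1 = 0.55 × 0.044 = 0.0242
  P(Z=2)·f_2 = 0.45 × 0.0589 = 0.026505
Evidence: 0.0242 + 0.026505 = 0.050705
P(Segment 2 | x₁, x₂) = 0.026505 / 0.050705 ≈ 0.523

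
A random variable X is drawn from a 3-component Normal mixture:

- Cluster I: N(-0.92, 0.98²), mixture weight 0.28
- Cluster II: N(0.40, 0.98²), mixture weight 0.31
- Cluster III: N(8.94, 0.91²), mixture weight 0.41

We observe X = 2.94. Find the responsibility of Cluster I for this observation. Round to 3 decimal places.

0.011

The responsibility of component k is w_k f_k(x) divided by Σ_j w_j f_j(x).
Component likelihoods at x = 2.94:
  p_I = (1/(0.98·√(2π)))·exp(−(2.94−-0.92)²/(2·0.98²)) = 0.407084·exp(-7.75698) = 0.000174129
  p_II = (1/(0.98·√(2π)))·exp(−(2.94−0.40)²/(2·0.98²)) = 0.407084·exp(-3.35881) = 0.014157
  p_III = (1/(0.91·√(2π)))·exp(−(2.94−8.94)²/(2·0.91²)) = 0.438398·exp(-21.73651) = 1.59157e-10
Prior × likelihood for each component:
  w_I·p_I = 0.28 × 0.000174129 = 4.87562e-05
  w_II·p_II = 0.31 × 0.014157 = 0.00438868
  w_III·p_III = 0.41 × 1.59157e-10 = 6.52542e-11
Normaliser: 4.87562e-05 + 0.00438868 + 6.52542e-11 = 0.00443743
P(Cluster I | 2.94) ≈ 0.011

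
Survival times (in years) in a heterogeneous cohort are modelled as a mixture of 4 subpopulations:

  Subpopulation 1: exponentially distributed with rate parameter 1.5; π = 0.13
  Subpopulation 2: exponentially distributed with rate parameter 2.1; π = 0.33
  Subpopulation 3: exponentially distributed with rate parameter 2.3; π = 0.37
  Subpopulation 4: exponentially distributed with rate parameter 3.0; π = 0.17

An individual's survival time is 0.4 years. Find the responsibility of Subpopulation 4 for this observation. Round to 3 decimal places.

0.171

By Bayes' theorem, P(k | x) = π_k f_k(x) / Σ_j π_j f_j(x).
Component likelihoods at x = 0.4 years:
  f_1 = 1.5·e^(−1.5·0.4) = 1.5·e^(−0.6000) = 0.823217
  f_2 = 2.1·e^(−2.1·0.4) = 2.1·e^(−0.8400) = 0.906592
  f_3 = 2.3·e^(−2.3·0.4) = 2.3·e^(−0.9200) = 0.916594
  f_4 = 3.0·e^(−3.0·0.4) = 3.0·e^(−1.2000) = 0.903583
Unnormalised posteriors:
  π_1·f_1 = 0.13 × 0.823217 = 0.107018
  π_2·f_2 = 0.33 × 0.906592 = 0.299175
  π_3·f_3 = 0.37 × 0.916594 = 0.33914
  π_4·f_4 = 0.17 × 0.903583 = 0.153609
Marginal: 0.107018 + 0.299175 + 0.33914 + 0.153609 = 0.898942
Responsibility of Subpopulation 4: 0.153609 / 0.898942 ≈ 0.171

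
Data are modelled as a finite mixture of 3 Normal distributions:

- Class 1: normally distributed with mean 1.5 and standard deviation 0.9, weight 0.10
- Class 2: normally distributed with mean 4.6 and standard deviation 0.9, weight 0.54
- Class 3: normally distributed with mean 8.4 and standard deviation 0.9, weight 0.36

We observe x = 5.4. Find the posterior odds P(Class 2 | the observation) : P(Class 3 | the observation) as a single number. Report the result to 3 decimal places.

Posterior odds = (P(Z=i) f_i(x)) / (P(Z=j) f_j(x)); the normalising sum cancels.
Evaluate each component's likelihood at the observed value:
  L_1 = (1/(0.9·√(2π)))·exp(−(5.4−1.5)²/(2·0.9²)) = 0.443269·exp(-9.38889) = 3.70787e-05
  L_2 = (1/(0.9·√(2π)))·exp(−(5.4−4.6)²/(2·0.9²)) = 0.443269·exp(-0.39506) = 0.298603
  L_3 = (1/(0.9·√(2π)))·exp(−(5.4−8.4)²/(2·0.9²)) = 0.443269·exp(-5.55556) = 0.00171364
Odds = (0.54/0.36) × (0.298603/0.00171364) = 1.5 × 174.25 ≈ 261.376

261.376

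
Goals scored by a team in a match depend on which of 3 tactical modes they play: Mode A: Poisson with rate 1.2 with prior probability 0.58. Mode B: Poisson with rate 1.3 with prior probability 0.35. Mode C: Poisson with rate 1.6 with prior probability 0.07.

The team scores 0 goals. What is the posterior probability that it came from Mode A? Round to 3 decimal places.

By Bayes' theorem, P(k | x) = P(Z=k) f_k(x) / Σ_j P(Z=j) f_j(x).
Evaluate each component's likelihood at the observed value:
  p_A = 0.301194
  p_B = 0.272532
  p_C = 0.201897
Weight by the priors:
  P(Z=A)·p_A = 0.58 × 0.301194 = 0.174693
  P(Z=B)·p_B = 0.35 × 0.272532 = 0.0953861
  P(Z=C)·p_C = 0.07 × 0.201897 = 0.0141328
Marginal: 0.174693 + 0.0953861 + 0.0141328 = 0.284212
P(Mode A | data) = 0.174693 / 0.284212 ≈ 0.615

0.615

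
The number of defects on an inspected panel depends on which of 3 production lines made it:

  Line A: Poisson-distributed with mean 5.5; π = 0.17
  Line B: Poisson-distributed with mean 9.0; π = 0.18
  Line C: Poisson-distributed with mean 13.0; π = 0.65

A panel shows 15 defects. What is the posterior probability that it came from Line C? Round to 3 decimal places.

0.942

P(component k | x) = π_k·f_k(x) / marginal(x), where marginal(x) = Σ_j π_j·f_j(x).
Poisson probabilities:
  f_A = 0.000398402
  f_B = 0.0194307
  f_C = 0.0884754
Weight by the priors:
  π_A·f_A = 0.17 × 0.000398402 = 6.77283e-05
  π_B·f_B = 0.18 × 0.0194307 = 0.00349752
  π_C·f_C = 0.65 × 0.0884754 = 0.057509
Normaliser: 6.77283e-05 + 0.00349752 + 0.057509 = 0.0610742
P(Line C | data) ≈ 0.942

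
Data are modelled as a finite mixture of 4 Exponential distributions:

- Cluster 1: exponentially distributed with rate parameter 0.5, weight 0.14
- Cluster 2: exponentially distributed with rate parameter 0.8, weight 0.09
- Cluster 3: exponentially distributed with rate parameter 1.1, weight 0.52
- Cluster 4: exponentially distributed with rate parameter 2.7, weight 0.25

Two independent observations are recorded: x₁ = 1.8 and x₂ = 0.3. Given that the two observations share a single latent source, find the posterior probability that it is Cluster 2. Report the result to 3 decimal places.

0.117

By Bayes' theorem, P(k | x) = π_k f_k(x) / Σ_j π_j f_j(x).
Since both observations come from the same component, the likelihood for component k is f_k(x₁)·f_k(x₂).
  p_1 = [0.5·e^(−0.5·1.8) = 0.5·e^(−0.9000) = 0.203285] × [0.430354] = 0.0874844
  p_2 = [0.8·e^(−0.8·1.8) = 0.8·e^(−1.4400) = 0.189542] × [0.629302] = 0.119279
  p_3 = [1.1·e^(−1.1·1.8) = 1.1·e^(−1.9800) = 0.151876] × [0.790816] = 0.120106
  p_4 = [2.7·e^(−2.7·1.8) = 2.7·e^(−4.8600) = 0.0209263] × [1.20112] = 0.0251349
Multiply by the mixture weights:
  π_1·p_1 = 0.14 × 0.0874844 = 0.0122478
  π_2·p_2 = 0.09 × 0.119279 = 0.0107351
  π_3·p_3 = 0.52 × 0.120106 = 0.0624552
  π_4·p_4 = 0.25 × 0.0251349 = 0.00628373
Denominator: 0.0122478 + 0.0107351 + 0.0624552 + 0.00628373 = 0.0917219
Responsibility of Cluster 2: 0.0107351 / 0.0917219 ≈ 0.117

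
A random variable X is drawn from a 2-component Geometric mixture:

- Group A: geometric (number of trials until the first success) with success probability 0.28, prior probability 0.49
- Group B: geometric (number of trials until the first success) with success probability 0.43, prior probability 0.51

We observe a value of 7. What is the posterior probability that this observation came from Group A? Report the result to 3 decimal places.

The responsibility of component k is π_k f_k(x) divided by Σ_j π_j f_j(x).
Evaluate each component's likelihood at the observed value:
  L_A = 0.28·(1−0.28)^6 = 0.28·0.139314 = 0.0390079
  L_B = 0.43·(1−0.43)^6 = 0.43·0.0342964 = 0.0147475
Unnormalised posteriors:
  π_A·L_A = 0.49 × 0.0390079 = 0.0191139
  π_B·L_B = 0.51 × 0.0147475 = 0.00752121
Normaliser: 0.0191139 + 0.00752121 = 0.0266351
P(Group A | 7) ≈ 0.718

0.718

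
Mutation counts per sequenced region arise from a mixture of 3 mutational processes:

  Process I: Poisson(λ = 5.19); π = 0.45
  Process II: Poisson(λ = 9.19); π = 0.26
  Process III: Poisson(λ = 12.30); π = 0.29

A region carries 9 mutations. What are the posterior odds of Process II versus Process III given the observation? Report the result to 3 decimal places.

Only the two components matter; the odds are (π_i f_i(x)) / (π_j f_j(x)).
Poisson probabilities:
  f_I = 0.0419522
  f_II = 0.131495
  f_III = 0.0808278
0.0341888 / 0.0234401 ≈ 1.459

1.459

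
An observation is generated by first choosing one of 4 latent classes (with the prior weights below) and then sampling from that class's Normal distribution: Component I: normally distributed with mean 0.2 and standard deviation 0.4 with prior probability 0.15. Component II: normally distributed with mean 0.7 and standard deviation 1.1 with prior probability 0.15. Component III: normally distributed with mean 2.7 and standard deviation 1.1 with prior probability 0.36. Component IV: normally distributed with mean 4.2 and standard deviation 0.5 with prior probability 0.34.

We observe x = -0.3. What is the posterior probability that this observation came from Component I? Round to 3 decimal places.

P(component k | x) = w_k·f_k(x) / marginal(x), where marginal(x) = Σ_j w_j·f_j(x).
Normal densities:
  L_I = 0.456623
  L_II = 0.239915
  L_III = 0.00879777
  L_IV = 2.05595e-18
Weight by the priors:
  w_I·L_I = 0.15 × 0.456623 = 0.0684934
  w_II·L_II = 0.15 × 0.239915 = 0.0359872
  w_III·L_III = 0.36 × 0.00879777 = 0.0031672
  w_IV·L_IV = 0.34 × 2.05595e-18 = 6.99025e-19
Normaliser: 0.0684934 + 0.0359872 + 0.0031672 + 6.99025e-19 = 0.107648
P(Component I | -0.3) ≈ 0.636

0.636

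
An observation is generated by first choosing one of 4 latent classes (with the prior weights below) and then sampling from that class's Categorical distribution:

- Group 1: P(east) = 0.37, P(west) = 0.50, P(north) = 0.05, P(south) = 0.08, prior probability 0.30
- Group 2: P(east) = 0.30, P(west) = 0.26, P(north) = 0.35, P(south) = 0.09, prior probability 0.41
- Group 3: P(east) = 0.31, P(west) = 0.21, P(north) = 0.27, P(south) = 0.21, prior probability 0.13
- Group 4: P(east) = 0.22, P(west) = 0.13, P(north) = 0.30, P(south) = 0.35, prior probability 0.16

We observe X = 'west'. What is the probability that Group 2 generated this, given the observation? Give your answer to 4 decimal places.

The responsibility of component k is w_k f_k(x) divided by Σ_j w_j f_j(x).
Categorical probabilities:
  L_1 = P(west | comp) = 0.50
  L_2 = P(west | comp) = 0.26
  L_3 = P(west | comp) = 0.21
  L_4 = P(west | comp) = 0.13
Unnormalised posteriors:
  w_1·L_1 = 0.30 × 0.5 = 0.15
  w_2·L_2 = 0.41 × 0.26 = 0.1066
  w_3·L_3 = 0.13 × 0.21 = 0.0273
  w_4·L_4 = 0.16 × 0.13 = 0.0208
Evidence: 0.15 + 0.1066 + 0.0273 + 0.0208 = 0.3047
P(Group 2 | x) ≈ 0.3499

0.3499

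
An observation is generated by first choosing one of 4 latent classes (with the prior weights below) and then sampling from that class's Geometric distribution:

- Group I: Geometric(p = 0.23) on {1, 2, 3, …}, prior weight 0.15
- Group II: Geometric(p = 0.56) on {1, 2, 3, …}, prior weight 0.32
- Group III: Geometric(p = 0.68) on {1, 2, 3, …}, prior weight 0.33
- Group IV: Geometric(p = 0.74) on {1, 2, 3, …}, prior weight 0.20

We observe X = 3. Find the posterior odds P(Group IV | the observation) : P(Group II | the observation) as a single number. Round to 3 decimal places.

0.288

Since P(k|x) ∝ π_k f_k(x), the posterior odds are π_i f_i(x) / (π_j f_j(x)).
Geometric probabilities:
  p_I = 0.23·(1−0.23)^2 = 0.23·0.5929 = 0.136367
  p_II = 0.56·(1−0.56)^2 = 0.56·0.1936 = 0.108416
  p_III = 0.68·(1−0.68)^2 = 0.68·0.1024 = 0.069632
  p_IV = 0.74·(1−0.74)^2 = 0.74·0.0676 = 0.050024
Odds = (0.20/0.32) × (0.050024/0.108416) = 0.625 × 0.461408 ≈ 0.288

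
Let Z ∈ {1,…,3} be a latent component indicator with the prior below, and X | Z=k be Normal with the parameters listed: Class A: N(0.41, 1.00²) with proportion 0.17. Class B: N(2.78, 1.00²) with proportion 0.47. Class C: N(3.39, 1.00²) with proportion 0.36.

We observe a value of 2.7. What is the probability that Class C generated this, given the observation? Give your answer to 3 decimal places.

0.371

The responsibility of component k is π_k f_k(x) divided by Σ_j π_j f_j(x).
Evaluate each component's likelihood at the observed value:
  L_A = 0.0289847
  L_B = 0.397668
  L_C = 0.314432
Prior × likelihood for each component:
  π_A·L_A = 0.17 × 0.0289847 = 0.00492739
  π_B·L_B = 0.47 × 0.397668 = 0.186904
  π_C·L_C = 0.36 × 0.314432 = 0.113195
Marginal: 0.00492739 + 0.186904 + 0.113195 = 0.305027
P(Class C | x) ≈ 0.371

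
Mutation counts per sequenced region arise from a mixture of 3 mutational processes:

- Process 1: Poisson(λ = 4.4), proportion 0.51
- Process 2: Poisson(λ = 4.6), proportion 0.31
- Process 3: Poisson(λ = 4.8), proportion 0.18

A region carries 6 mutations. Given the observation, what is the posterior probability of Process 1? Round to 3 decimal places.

P(component k | x) = π_k·f_k(x) / marginal(x), where marginal(x) = Σ_j π_j·f_j(x).
Poisson probabilities:
  p_1 = e^(−4.4)·4.4^6/6! = 0.123734
  p_2 = e^(−4.6)·4.6^6/6! = 0.13227
  p_3 = e^(−4.8)·4.8^6/6! = 0.139798
Weight by the priors:
  π_1·p_1 = 0.51 × 0.123734 = 0.0631042
  π_2·p_2 = 0.31 × 0.13227 = 0.0410036
  π_3·p_3 = 0.18 × 0.139798 = 0.0251637
Denominator: 0.0631042 + 0.0410036 + 0.0251637 = 0.129271
Responsibility of Process 1: 0.0631042 / 0.129271 ≈ 0.488

0.488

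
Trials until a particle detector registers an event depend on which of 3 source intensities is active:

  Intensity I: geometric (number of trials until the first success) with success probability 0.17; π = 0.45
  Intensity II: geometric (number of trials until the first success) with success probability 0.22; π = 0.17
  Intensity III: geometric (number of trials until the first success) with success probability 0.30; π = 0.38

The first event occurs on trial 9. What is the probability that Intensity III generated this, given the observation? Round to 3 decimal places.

0.227

P(component k | x) = w_k·f_k(x) / marginal(x), where marginal(x) = Σ_j w_j·f_j(x).
Component likelihoods at x = 9:
  p_I = 0.17·(1−0.17)^8 = 0.17·0.225229 = 0.038289
  p_II = 0.22·(1−0.22)^8 = 0.22·0.137011 = 0.0301425
  p_III = 0.30·(1−0.30)^8 = 0.30·0.057648 = 0.0172944
Prior × likelihood for each component:
  w_I·p_I = 0.45 × 0.038289 = 0.01723
  w_II·p_II = 0.17 × 0.0301425 = 0.00512423
  w_III·p_III = 0.38 × 0.0172944 = 0.00657187
Denominator: 0.01723 + 0.00512423 + 0.00657187 = 0.0289261
P(Intensity III | x) ≈ 0.227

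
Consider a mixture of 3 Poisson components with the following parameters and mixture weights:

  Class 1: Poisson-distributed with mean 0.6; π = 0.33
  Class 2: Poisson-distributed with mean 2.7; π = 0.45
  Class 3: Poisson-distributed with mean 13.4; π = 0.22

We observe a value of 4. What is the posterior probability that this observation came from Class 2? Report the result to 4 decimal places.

Apply Bayes' rule: the posterior for each component is proportional to its prior times its likelihood at x.
Poisson probabilities:
  L_1 = 0.00296358
  L_2 = 0.148816
  L_3 = 0.00203546
Weight by the priors:
  P(Z=1)·L_1 = 0.33 × 0.00296358 = 0.000977982
  P(Z=2)·L_2 = 0.45 × 0.148816 = 0.0669671
  P(Z=3)·L_3 = 0.22 × 0.00203546 = 0.000447801
Denominator: 0.000977982 + 0.0669671 + 0.000447801 = 0.0683928
P(Class 2 | data) = 0.0669671 / 0.0683928 ≈ 0.9792

0.9792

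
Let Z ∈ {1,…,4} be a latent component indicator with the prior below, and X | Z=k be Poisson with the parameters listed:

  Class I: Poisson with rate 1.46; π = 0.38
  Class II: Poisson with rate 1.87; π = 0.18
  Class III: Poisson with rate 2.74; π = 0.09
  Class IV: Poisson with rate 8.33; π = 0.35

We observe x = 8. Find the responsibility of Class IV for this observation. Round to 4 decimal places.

P(component k | x) = π_k·f_k(x) / marginal(x), where marginal(x) = Σ_j π_j·f_j(x).
Evaluate each component's likelihood at the observed value:
  L_I = 0.000118914
  L_II = 0.000571586
  L_III = 0.00508765
  L_IV = 0.138665
Multiply by the mixture weights:
  π_I·L_I = 0.38 × 0.000118914 = 4.51873e-05
  π_II·L_II = 0.18 × 0.000571586 = 0.000102885
  π_III·L_III = 0.09 × 0.00508765 = 0.000457888
  π_IV·L_IV = 0.35 × 0.138665 = 0.0485327
Marginal: 4.51873e-05 + 0.000102885 + 0.000457888 + 0.0485327 = 0.0491387
P(Class IV | 8) ≈ 0.9877

0.9877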